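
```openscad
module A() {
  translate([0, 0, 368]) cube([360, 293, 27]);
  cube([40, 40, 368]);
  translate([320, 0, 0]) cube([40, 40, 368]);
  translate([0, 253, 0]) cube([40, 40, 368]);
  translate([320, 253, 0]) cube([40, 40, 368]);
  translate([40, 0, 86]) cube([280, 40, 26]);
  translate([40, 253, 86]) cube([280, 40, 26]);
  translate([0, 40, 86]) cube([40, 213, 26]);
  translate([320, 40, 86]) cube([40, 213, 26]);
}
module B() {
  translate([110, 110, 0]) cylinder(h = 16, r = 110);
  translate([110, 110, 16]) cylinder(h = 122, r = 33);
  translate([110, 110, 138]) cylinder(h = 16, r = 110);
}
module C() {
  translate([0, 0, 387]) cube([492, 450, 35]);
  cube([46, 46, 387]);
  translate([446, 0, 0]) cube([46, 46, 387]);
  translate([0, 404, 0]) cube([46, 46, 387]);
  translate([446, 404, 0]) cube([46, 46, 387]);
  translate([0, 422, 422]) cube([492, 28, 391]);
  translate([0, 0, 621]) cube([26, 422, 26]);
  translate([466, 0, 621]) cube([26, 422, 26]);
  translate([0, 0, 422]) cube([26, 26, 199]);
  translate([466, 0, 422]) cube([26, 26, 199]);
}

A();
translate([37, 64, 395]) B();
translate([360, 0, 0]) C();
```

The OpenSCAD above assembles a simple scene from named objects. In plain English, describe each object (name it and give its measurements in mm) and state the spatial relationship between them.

A is a four-legged stool. The seat is 360×293 mm, 27 mm thick, top at z = 395 mm. It stands on four square legs, each 40×40 mm in cross-section, from z = 0 to the seat underside, each flush with a corner of the seat. Four stretchers, 40 mm wide and 26 mm tall, connect adjacent legs with their undersides at z = 86 mm, each running between the inner faces of the legs it joins and aligned with the legs' outer faces on the other axis.

B is a spool: two coaxial disc flanges of radius 110 mm and thickness 16 mm, joined by a core cylinder of radius 33 mm and height 122 mm. The lower flange rests on z = 0 and the three cylinders share a vertical axis.

C is a chair. The seat is a 492×450×35 mm slab with its top at z = 422 mm, on four 46×46 mm corner legs (flush with the seat edges, standing on z = 0). A flat backrest 28 mm thick, 391 mm tall, spans the full seat width and rises from the seat top along its +y edge, rear face flush with the rear of the seat. Two armrests of 26×26 mm section run along each side from the seat's front edge to the front of the backrest, top faces 225 mm above the seat top and outer faces flush with the seat's x-edges; a 26×26 mm post under the front of each armrest stands on the seat at the front corner.

The spool is on top of the stool. The chair is against the stool's +x side, with their −y faces flush.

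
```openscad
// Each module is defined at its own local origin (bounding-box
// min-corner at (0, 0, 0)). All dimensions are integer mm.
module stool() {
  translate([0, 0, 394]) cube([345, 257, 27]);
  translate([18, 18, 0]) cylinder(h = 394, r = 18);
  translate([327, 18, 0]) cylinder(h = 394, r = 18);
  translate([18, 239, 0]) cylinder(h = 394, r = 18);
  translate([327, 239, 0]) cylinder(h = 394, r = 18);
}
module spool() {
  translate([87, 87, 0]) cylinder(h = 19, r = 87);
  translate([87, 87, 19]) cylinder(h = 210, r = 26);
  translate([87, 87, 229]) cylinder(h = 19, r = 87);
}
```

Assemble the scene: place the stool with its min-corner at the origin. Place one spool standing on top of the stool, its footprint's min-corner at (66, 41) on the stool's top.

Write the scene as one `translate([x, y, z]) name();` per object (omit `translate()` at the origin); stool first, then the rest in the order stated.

stool();
translate([66, 41, 421]) spool();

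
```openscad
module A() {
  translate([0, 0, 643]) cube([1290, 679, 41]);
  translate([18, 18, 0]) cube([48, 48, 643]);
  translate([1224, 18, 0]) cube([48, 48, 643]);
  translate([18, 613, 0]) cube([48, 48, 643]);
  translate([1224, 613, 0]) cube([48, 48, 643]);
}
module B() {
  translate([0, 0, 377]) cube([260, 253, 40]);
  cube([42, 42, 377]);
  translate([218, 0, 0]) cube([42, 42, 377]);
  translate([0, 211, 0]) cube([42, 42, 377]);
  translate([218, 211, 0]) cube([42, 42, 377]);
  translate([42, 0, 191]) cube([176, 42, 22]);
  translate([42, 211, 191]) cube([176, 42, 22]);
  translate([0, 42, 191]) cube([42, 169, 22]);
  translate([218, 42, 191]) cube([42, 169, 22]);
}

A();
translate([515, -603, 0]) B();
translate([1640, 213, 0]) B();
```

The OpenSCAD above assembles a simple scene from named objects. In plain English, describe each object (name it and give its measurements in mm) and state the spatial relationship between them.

A is a rectangular dining table. The top is 1290×679×41 mm with its upper surface at z = 684 mm. It stands on four 48×48 mm square legs, each inset 18 mm from the nearest pair of top edges, running from the floor to the underside of the top.

B is a four-legged stool. The seat is a 260×253×40 mm slab whose top surface is at z = 417 mm; four square legs, each 42×42 mm in cross-section, run from the floor (z = 0) to the underside of the seat, each flush with a corner of the seat. Four stretchers, 42 mm wide and 22 mm tall, connect adjacent legs with their undersides at z = 191 mm, each running between the inner faces of the legs it joins and aligned with the legs' outer faces on the other axis.

Two stools sit around the table at the −y, +x sides.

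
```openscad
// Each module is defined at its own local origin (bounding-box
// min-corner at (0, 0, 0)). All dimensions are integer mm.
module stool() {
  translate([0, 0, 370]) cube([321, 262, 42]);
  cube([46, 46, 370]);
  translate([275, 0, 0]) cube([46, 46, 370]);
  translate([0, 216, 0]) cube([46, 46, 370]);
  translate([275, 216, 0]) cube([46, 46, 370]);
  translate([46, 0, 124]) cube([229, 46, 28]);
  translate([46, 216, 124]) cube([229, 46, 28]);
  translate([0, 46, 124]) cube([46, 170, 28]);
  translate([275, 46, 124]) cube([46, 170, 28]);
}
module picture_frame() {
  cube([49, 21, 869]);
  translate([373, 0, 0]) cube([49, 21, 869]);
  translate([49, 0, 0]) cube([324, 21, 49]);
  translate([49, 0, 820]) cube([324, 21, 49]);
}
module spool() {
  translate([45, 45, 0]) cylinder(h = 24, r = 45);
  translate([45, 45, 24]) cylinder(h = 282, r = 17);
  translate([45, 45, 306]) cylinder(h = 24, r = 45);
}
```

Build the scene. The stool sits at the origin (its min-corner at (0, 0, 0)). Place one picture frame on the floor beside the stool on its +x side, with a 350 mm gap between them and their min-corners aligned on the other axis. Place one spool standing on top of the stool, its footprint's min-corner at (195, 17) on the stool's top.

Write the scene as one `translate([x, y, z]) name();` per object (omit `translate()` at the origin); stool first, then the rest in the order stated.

stool();
translate([671, 0, 0]) picture_frame();
translate([195, 17, 412]) spool();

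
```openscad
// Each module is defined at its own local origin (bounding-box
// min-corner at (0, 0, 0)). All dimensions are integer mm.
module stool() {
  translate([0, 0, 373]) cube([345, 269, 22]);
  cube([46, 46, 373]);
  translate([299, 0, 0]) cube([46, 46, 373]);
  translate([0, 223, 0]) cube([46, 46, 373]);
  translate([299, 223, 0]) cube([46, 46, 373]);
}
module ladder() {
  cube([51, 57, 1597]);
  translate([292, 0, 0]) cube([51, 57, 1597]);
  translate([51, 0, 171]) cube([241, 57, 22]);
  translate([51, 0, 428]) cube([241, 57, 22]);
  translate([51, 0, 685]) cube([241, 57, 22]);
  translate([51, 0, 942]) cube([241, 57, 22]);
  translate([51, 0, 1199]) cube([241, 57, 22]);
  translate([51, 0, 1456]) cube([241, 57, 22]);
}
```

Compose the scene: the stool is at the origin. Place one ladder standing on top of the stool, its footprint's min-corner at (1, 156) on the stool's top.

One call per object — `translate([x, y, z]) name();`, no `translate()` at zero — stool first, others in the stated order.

stool();
translate([1, 156, 395]) ladder();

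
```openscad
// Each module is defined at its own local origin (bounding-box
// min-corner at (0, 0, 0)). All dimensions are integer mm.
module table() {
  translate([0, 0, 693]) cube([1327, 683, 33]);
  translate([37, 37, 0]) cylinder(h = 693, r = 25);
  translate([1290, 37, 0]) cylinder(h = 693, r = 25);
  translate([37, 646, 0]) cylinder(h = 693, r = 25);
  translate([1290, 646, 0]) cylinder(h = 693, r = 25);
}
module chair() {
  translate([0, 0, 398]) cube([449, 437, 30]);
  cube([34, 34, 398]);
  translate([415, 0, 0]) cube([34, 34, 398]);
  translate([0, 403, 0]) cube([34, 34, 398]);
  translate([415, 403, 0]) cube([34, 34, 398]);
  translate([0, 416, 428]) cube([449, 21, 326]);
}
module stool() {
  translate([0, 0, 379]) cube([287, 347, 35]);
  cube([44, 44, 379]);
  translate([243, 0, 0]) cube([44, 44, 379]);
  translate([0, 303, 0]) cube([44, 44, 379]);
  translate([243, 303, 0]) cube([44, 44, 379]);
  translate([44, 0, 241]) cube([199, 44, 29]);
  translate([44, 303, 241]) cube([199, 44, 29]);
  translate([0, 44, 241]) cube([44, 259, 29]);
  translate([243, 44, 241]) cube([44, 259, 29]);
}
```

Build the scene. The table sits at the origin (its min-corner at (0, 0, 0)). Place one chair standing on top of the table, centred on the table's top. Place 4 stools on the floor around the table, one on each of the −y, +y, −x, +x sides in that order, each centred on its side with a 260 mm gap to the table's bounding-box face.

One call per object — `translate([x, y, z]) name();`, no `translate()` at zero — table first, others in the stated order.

table();
translate([439, 123, 726]) chair();
translate([520, -607, 0]) stool();
translate([520, 943, 0]) stool();
translate([-547, 168, 0]) stool();
translate([1587, 168, 0]) stool();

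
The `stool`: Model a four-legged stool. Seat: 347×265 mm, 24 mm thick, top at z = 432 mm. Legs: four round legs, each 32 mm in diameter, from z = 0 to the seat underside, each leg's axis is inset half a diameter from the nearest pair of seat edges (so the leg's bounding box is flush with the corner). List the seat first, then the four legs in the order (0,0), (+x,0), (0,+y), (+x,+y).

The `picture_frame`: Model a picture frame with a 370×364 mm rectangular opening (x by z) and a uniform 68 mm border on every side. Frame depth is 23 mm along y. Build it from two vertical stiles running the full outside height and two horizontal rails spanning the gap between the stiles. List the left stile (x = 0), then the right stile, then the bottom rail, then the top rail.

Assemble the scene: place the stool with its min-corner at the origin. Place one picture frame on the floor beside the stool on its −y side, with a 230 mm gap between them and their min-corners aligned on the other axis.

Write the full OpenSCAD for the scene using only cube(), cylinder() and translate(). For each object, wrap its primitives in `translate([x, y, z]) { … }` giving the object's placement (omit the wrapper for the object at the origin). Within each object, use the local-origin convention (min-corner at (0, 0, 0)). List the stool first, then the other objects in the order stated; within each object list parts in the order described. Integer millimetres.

translate([0, 0, 408]) cube([347, 265, 24]);
translate([16, 16, 0]) cylinder(h = 408, r = 16);
translate([331, 16, 0]) cylinder(h = 408, r = 16);
translate([16, 249, 0]) cylinder(h = 408, r = 16);
translate([331, 249, 0]) cylinder(h = 408, r = 16);
translate([0, -253, 0]) {
  cube([68, 23, 500]);
  translate([438, 0, 0]) cube([68, 23, 500]);
  translate([68, 0, 0]) cube([370, 23, 68]);
  translate([68, 0, 432]) cube([370, 23, 68]);
}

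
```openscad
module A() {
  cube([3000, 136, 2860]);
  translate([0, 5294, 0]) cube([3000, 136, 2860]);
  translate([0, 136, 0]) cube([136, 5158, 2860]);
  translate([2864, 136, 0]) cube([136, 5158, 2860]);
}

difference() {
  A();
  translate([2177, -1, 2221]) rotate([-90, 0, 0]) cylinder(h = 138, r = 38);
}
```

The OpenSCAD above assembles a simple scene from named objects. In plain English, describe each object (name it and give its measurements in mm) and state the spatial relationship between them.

A is a box-shaped house frame (walls only): outside footprint 3000×5430 mm, wall height 2860 mm, wall thickness 136 mm. The two y-facing walls run the full x-width; the two x-facing walls fit between the inner faces of the y-facing walls.

The house frame has a circular hole of radius 38 mm through its front wall, centred at (x = 2177, z = 2221).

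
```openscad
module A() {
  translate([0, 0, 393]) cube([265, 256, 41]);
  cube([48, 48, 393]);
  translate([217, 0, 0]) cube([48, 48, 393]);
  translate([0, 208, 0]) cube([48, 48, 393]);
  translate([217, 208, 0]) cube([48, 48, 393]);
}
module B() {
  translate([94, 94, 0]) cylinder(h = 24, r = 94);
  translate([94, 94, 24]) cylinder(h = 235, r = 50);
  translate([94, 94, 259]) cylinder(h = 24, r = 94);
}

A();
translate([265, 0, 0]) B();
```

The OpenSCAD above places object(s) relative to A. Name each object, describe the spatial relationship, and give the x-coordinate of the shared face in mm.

A is a stool. B is a spool. The spool is against the stool's +x side, with their −y faces flush. The x-coordinate of the shared face is 265 mm.

The stool's +x face and the spool's −x face are both at x = 265 mm.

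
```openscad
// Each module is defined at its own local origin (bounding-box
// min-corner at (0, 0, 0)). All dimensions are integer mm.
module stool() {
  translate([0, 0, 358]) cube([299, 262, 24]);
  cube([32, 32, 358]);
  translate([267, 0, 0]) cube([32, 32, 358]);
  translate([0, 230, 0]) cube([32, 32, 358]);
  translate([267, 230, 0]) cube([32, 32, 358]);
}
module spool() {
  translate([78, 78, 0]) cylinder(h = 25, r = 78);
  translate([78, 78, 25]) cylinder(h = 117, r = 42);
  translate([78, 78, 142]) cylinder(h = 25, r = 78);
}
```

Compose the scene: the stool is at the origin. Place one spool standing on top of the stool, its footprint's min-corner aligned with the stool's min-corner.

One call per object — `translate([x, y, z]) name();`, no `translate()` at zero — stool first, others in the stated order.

stool();
translate([0, 0, 382]) spool();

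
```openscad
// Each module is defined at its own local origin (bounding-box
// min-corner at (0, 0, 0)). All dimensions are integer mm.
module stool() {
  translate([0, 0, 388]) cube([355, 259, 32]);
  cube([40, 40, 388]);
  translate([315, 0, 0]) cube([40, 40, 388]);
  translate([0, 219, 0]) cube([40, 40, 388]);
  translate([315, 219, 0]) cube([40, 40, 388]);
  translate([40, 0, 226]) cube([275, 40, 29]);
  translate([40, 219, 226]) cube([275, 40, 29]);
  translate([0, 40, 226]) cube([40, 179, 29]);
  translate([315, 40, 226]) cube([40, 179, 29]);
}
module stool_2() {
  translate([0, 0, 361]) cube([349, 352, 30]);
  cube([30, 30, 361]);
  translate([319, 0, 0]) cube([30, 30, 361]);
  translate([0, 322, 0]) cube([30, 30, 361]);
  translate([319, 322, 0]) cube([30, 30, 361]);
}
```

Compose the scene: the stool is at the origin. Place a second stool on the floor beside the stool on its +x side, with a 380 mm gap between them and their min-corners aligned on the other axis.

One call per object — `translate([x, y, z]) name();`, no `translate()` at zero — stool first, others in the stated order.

stool();
translate([735, 0, 0]) stool_2();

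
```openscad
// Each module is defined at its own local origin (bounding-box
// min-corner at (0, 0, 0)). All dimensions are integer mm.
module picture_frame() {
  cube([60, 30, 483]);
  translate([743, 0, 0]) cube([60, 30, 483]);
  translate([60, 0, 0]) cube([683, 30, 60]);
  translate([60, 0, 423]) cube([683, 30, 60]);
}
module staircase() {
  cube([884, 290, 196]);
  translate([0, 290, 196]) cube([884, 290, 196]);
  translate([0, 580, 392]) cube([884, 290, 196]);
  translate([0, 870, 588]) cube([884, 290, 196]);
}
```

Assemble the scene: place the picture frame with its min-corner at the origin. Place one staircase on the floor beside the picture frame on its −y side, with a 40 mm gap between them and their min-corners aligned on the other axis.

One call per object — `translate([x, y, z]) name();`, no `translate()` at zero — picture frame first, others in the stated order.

picture_frame();
translate([0, -1200, 0]) staircase();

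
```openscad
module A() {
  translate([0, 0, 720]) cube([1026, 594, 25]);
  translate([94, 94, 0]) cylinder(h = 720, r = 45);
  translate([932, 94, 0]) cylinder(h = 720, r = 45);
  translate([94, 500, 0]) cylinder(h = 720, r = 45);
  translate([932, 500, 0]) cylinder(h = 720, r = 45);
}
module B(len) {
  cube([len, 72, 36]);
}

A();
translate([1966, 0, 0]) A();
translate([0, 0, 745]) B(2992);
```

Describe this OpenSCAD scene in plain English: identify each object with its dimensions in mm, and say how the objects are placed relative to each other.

A is a table with a 1026×594 mm rectangular top, 25 mm thick, top surface at z = 745 mm, supported by four round legs of 90 mm diameter, each leg's bounding box inset 49 mm from the nearest pair of top edges, running from the floor.

B is a rectangular beam 2992 mm long (x), 72 mm deep (y), 36 mm thick (z).

The beam spans the tops of two tables placed 940 mm apart, resting at z = 745 mm.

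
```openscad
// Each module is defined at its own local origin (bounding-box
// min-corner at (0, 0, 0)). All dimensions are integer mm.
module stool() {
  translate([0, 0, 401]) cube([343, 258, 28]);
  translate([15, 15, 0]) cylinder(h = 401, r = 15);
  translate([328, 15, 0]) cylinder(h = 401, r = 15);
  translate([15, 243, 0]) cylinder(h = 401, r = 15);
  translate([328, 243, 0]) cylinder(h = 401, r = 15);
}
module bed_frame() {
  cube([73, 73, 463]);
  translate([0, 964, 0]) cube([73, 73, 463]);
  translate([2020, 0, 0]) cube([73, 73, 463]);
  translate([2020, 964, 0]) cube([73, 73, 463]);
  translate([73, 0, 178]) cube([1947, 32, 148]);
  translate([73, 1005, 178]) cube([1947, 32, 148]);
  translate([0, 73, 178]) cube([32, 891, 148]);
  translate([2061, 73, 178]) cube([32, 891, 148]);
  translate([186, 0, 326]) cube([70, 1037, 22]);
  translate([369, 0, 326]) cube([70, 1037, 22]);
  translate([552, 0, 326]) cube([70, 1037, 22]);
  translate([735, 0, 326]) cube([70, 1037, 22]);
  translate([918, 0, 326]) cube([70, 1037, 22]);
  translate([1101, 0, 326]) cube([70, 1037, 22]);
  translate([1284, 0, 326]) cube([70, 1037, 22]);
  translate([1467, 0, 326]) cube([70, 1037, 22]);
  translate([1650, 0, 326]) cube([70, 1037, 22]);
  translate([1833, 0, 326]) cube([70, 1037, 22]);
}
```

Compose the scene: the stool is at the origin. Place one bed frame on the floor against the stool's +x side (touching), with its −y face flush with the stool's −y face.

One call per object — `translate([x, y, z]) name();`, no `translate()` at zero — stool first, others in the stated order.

stool();
translate([343, 0, 0]) bed_frame();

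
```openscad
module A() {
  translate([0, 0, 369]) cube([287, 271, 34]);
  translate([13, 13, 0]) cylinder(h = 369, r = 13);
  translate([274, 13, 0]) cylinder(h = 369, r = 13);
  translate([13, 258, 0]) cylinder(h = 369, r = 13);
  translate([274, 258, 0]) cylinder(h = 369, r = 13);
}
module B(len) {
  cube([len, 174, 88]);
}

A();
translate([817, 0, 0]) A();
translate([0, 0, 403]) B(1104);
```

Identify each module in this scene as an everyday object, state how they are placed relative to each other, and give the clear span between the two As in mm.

A is a stool. B is a beam. A beam spans the tops of two stools. The clear span between the two stools is 530 mm.

Second stool starts at x = 817; first ends at x = 287; clear span = 817 − 287 = 530 mm.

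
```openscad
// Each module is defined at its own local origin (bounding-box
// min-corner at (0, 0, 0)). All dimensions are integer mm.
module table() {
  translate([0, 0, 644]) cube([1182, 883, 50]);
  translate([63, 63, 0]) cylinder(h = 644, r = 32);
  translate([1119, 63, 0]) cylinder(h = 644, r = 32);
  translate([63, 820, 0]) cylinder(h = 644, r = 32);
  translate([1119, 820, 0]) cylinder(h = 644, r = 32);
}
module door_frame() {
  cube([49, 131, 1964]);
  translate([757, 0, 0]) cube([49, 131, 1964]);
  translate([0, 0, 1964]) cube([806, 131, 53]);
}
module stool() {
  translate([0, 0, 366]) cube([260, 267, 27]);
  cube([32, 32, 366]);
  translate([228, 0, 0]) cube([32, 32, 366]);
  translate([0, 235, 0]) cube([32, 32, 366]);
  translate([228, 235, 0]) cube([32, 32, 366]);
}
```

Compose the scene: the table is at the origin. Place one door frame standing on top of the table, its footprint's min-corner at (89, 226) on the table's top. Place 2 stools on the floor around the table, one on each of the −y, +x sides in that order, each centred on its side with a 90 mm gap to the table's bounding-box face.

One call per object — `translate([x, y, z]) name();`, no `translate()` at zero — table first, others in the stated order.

table();
translate([89, 226, 694]) door_frame();
translate([461, -357, 0]) stool();
translate([1272, 308, 0]) stool();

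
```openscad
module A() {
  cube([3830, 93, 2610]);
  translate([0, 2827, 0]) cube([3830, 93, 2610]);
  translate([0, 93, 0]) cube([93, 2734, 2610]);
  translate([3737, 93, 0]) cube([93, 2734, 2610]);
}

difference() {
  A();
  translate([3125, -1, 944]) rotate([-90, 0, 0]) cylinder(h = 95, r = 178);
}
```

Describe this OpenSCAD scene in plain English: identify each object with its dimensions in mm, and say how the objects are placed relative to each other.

A is the wall frame of a small rectangular building: four walls, each 2610 mm tall and 93 mm thick, enclosing a footprint 3830 mm (x) by 2920 mm (y) outside-to-outside, with no floor or roof. The front and back walls (the −y and +y sides) span the full width; the two side walls fit between them.

The house frame has a circular hole of radius 178 mm through its front wall, centred at (x = 3125, z = 944).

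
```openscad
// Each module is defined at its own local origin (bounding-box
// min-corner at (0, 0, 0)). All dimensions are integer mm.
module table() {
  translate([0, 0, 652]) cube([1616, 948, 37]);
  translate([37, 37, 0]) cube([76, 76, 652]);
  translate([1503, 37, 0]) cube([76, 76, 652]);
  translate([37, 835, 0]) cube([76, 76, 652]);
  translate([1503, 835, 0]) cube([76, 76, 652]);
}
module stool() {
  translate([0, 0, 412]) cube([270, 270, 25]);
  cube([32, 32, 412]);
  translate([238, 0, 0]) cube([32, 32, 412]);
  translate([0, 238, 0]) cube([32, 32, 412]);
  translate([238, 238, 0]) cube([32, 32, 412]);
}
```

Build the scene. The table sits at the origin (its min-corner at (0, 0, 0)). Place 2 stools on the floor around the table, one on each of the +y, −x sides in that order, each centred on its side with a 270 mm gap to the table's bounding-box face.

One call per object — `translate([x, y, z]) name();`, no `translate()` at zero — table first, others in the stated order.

table();
translate([673, 1218, 0]) stool();
translate([-540, 339, 0]) stool();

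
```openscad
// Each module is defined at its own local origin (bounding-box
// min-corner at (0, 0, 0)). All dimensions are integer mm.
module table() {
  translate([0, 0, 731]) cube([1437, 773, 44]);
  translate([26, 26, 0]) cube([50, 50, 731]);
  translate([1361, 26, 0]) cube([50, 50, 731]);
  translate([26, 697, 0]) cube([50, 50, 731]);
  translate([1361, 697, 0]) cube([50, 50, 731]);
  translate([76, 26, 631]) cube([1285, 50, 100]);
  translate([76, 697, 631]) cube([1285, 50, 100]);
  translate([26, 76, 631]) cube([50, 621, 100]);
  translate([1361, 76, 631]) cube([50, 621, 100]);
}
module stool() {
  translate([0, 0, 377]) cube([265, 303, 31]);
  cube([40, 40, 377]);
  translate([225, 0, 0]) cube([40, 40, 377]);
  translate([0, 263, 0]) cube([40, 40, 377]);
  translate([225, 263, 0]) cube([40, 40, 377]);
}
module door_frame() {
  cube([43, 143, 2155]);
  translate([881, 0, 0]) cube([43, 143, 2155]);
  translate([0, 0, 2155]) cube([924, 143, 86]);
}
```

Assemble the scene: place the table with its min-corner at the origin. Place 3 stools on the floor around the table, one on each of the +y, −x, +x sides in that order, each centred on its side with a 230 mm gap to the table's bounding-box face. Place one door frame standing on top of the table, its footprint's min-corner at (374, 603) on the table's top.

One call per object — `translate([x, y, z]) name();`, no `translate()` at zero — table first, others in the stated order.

table();
translate([586, 1003, 0]) stool();
translate([-495, 235, 0]) stool();
translate([1667, 235, 0]) stool();
translate([374, 603, 775]) door_frame();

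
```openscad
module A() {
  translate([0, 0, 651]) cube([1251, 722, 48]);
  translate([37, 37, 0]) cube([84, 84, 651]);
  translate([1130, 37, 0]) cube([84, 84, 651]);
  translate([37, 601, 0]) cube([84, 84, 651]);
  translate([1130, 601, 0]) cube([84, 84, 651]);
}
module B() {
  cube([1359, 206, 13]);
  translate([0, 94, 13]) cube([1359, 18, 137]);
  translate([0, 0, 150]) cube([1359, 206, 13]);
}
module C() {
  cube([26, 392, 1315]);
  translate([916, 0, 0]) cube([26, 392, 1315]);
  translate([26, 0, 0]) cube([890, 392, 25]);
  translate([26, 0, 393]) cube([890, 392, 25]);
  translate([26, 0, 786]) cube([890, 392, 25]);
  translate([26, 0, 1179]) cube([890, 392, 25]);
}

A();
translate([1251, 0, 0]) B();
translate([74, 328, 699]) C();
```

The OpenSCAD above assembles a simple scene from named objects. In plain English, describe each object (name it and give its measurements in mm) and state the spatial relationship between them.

A is a table with a 1251×722 mm rectangular top, 48 mm thick, top surface at z = 699 mm, supported by four 84×84 mm square legs, each inset 37 mm from the nearest pair of top edges, running from the floor.

B is an I-beam lying along x, 1359 mm long. Overall section height 163 mm. Two flanges 206 mm wide (y) and 13 mm thick, one on the floor and one at the top; a web 18 mm thick runs between them, centred on the flange width.

C is an open bookshelf. Two side panels, each 26 mm thick, 392 mm deep and 1315 mm tall, stand 942 mm apart (outside-to-outside). Between them sit 4 shelves, each 25 mm thick and 392 mm deep, spanning the full gap between the sides. The bottom shelf rests on the floor (its underside at z = 0) and the clear gap between one shelf's top and the next shelf's underside is 368 mm.

The I-beam is against the table's +x side, with their −y faces flush. The bookshelf is on top of the table.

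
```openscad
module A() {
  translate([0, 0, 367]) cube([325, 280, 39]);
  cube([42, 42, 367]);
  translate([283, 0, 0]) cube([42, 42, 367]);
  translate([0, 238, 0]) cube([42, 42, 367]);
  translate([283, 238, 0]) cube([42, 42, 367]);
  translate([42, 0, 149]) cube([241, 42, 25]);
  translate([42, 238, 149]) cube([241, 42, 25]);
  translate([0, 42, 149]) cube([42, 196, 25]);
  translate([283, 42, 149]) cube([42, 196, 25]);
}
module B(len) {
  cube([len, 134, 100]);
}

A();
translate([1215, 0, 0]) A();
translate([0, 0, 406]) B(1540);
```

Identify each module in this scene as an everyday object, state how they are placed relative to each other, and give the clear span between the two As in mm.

A is a stool. B is a beam. A beam spans the tops of two stools. The clear span between the two stools is 890 mm.

Second stool starts at x = 1215; first ends at x = 325; clear span = 1215 − 325 = 890 mm.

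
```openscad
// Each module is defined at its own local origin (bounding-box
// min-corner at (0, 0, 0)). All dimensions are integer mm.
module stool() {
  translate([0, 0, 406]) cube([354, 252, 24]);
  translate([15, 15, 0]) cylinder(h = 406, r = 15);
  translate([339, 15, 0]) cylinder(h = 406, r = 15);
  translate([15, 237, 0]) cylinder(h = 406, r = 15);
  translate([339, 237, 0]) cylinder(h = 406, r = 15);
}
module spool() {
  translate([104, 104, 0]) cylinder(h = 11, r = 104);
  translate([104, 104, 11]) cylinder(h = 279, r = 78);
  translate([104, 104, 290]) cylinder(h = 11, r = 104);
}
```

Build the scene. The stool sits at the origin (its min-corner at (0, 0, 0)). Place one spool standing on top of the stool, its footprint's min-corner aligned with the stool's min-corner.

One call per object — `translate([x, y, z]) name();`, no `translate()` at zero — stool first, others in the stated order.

stool();
translate([0, 0, 430]) spool();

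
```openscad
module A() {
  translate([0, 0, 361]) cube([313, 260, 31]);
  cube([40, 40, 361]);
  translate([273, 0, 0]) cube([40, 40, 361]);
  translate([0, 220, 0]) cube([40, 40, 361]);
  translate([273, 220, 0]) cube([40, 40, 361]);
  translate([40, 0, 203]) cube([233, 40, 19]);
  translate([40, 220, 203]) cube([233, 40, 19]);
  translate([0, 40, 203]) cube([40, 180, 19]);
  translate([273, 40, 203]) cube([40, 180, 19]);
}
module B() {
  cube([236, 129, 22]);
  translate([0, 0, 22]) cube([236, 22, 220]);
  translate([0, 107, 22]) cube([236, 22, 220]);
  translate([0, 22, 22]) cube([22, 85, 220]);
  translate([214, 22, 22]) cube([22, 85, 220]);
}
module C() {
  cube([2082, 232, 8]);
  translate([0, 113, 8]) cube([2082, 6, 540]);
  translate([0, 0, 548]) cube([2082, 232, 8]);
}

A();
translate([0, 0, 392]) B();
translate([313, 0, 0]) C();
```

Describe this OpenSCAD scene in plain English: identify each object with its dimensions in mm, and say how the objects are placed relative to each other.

A is a four-legged stool. The seat is a 313×260×31 mm slab whose top surface is at z = 392 mm; four square legs, each 40×40 mm in cross-section, run from the floor (z = 0) to the underside of the seat, each flush with a corner of the seat. Four stretchers, 40 mm wide and 19 mm tall, connect adjacent legs with their undersides at z = 203 mm, each running between the inner faces of the legs it joins and aligned with the legs' outer faces on the other axis.

B is an open-topped rectangular box: outside dimensions 236×129×242 mm, with a uniform wall and base thickness of 22 mm. The base is a full 236×129 slab on the floor; four walls sit on top of the base. The front and back walls (the −y and +y sides) span the full width; the two side walls fit between them.

C is an I-beam lying along x, 2082 mm long. Overall section height 556 mm. Two flanges 232 mm wide (y) and 8 mm thick, one on the floor and one at the top; a web 6 mm thick runs between them, centred on the flange width.

The open box is on top of the stool. The I-beam is against the stool's +x side, with their −y faces flush.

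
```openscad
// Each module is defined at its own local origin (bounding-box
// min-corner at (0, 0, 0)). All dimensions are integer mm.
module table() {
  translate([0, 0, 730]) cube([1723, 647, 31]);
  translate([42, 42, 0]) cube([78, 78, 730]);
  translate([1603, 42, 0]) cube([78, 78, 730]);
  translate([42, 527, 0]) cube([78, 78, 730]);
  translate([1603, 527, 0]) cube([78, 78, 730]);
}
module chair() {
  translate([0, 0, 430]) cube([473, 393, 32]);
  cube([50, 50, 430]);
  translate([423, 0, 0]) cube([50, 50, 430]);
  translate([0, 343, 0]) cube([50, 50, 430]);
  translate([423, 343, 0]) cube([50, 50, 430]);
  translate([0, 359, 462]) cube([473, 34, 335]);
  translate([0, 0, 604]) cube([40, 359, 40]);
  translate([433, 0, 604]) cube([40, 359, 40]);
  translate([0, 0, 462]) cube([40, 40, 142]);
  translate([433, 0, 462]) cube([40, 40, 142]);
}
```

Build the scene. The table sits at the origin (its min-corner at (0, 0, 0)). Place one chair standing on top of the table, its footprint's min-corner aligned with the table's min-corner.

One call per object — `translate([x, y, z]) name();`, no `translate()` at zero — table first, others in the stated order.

table();
translate([0, 0, 761]) chair();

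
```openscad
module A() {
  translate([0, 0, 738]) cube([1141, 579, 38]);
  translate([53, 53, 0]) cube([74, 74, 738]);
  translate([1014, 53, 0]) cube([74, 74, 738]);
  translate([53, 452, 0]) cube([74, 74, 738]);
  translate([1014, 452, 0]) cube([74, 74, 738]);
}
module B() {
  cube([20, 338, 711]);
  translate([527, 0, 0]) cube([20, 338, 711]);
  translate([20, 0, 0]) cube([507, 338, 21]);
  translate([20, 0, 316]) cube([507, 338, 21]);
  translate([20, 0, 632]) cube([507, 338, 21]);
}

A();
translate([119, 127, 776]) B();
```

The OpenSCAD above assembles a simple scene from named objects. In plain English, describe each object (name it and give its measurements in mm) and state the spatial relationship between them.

A is a table: top 1141 mm (x) × 579 mm (y), 38 mm thick, upper face at z = 776 mm, on four 74×74 mm square legs, each inset 53 mm from the nearest pair of top edges, running from z = 0 to the bottom of the top.

B is an open bookshelf. Two side panels, each 20 mm thick, 338 mm deep and 711 mm tall, stand 547 mm apart (outside-to-outside). Between them sit 3 shelves, each 21 mm thick and 338 mm deep, spanning the full gap between the sides. The bottom shelf rests on the floor (its underside at z = 0) and the clear gap between one shelf's top and the next shelf's underside is 295 mm.

The bookshelf is on top of the table.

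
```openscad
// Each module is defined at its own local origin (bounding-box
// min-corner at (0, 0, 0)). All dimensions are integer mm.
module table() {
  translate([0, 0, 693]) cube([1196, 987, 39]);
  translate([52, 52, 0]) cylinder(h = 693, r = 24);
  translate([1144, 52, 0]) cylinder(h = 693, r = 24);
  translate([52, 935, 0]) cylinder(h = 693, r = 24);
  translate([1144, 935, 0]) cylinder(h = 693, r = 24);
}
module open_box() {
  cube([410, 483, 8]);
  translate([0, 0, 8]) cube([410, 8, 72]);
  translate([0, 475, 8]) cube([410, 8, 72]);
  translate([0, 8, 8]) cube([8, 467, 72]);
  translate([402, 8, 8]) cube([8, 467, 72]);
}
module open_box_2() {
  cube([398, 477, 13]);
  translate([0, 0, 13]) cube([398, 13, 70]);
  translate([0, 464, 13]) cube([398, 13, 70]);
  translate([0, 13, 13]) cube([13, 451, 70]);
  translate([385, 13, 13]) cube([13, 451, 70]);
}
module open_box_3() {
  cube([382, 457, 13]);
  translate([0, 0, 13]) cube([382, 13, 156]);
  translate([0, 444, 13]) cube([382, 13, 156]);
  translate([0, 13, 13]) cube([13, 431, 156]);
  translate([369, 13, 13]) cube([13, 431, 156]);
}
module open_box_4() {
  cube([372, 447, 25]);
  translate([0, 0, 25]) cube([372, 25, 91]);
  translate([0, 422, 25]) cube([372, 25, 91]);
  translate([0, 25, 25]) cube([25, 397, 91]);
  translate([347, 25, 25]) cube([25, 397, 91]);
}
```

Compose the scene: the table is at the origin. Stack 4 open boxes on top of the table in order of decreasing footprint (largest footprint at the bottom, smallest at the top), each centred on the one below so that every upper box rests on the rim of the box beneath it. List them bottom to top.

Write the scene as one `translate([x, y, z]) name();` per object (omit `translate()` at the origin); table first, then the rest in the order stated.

table();
translate([393, 252, 732]) open_box();
translate([399, 255, 812]) open_box_2();
translate([407, 265, 895]) open_box_3();
translate([412, 270, 1064]) open_box_4();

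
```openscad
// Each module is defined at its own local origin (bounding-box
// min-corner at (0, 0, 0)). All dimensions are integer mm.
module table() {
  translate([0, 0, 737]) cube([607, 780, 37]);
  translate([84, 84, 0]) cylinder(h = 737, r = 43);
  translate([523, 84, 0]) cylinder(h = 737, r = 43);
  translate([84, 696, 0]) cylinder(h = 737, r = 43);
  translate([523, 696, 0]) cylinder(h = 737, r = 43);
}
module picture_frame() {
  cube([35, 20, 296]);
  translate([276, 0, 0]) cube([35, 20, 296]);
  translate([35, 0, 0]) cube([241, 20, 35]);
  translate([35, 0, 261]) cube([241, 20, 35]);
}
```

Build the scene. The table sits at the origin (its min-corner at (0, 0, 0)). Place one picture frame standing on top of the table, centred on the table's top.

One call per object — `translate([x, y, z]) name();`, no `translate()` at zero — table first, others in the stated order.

table();
translate([148, 380, 774]) picture_frame();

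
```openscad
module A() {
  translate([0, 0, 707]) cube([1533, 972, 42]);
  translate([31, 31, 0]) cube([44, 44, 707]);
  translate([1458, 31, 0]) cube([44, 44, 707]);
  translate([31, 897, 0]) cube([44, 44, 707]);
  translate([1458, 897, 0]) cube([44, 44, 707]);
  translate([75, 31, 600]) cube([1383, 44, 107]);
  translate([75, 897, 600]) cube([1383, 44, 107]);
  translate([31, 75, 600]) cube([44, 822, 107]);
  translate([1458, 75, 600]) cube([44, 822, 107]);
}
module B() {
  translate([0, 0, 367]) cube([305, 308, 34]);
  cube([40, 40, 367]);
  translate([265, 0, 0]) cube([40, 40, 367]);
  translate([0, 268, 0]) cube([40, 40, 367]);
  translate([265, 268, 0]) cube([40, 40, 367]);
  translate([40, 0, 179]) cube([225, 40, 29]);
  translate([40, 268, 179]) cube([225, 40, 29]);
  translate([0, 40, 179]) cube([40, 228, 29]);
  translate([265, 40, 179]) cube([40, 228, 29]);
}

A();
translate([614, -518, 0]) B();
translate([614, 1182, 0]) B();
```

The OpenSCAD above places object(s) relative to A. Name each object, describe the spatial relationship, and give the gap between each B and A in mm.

A is a table. B is a stool. Two stools sit around the table at the −y, +y sides. The gap between each stool and the table is 210 mm.

Each stool's nearest face is 210 mm from the table's bounding box.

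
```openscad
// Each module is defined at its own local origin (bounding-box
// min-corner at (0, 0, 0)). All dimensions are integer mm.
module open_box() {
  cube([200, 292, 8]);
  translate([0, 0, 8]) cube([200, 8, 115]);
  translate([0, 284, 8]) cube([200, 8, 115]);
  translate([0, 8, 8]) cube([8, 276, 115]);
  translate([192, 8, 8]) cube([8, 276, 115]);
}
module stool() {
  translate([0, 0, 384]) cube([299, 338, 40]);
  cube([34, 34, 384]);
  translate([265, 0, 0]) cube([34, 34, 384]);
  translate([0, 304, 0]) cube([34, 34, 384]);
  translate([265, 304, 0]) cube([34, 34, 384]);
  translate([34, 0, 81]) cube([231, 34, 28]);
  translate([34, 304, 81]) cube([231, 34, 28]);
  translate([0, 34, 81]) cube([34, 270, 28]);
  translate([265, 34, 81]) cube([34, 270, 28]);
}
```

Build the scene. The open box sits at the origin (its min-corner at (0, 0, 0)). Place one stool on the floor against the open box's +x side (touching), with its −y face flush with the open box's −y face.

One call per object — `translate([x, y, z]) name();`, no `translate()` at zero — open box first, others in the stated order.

open_box();
translate([200, 0, 0]) stool();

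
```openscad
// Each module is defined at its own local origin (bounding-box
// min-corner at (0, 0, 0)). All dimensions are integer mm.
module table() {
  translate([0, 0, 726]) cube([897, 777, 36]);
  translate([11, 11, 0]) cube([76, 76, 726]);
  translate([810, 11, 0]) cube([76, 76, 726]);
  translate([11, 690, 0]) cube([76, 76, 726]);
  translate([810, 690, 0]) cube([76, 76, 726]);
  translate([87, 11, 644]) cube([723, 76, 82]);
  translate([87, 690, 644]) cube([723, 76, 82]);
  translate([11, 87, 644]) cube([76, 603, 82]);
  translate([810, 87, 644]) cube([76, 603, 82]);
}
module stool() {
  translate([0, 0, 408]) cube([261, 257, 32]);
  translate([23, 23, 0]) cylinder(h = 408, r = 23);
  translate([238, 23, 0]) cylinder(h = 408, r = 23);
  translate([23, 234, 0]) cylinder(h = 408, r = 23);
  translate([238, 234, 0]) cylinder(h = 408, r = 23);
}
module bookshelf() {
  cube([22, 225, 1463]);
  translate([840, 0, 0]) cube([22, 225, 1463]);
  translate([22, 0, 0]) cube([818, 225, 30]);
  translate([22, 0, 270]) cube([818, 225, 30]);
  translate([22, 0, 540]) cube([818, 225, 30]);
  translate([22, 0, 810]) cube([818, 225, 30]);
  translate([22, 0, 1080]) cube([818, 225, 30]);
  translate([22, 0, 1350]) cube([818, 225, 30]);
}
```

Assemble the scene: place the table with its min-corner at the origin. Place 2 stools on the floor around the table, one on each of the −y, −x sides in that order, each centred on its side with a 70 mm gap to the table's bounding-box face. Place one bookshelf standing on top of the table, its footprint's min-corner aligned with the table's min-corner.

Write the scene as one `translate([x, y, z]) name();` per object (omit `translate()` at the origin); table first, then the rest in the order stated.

table();
translate([318, -327, 0]) stool();
translate([-331, 260, 0]) stool();
translate([0, 0, 762]) bookshelf();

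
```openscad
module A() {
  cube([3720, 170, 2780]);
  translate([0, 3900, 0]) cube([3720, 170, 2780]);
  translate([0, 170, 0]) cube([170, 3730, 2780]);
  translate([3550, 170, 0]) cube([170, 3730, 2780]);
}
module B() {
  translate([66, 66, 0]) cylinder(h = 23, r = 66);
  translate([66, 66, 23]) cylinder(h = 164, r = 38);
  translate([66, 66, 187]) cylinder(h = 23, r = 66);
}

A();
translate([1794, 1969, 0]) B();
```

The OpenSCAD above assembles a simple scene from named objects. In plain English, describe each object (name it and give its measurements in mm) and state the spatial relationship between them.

A is a box-shaped house frame (walls only): outside footprint 3720×4070 mm, wall height 2780 mm, wall thickness 170 mm. The two y-facing walls run the full x-width; the two x-facing walls fit between the inner faces of the y-facing walls.

B is a spool: two coaxial disc flanges of radius 66 mm and thickness 23 mm, joined by a core cylinder of radius 38 mm and height 164 mm. The lower flange rests on z = 0 and the three cylinders share a vertical axis.

The spool sits inside the house frame, centred.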